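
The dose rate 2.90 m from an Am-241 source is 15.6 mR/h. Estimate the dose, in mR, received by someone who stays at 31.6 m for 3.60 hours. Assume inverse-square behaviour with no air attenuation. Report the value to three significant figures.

0.473 mR

Since intensity falls as 1/r², rate at 31.6 m:
(2.90/31.6)² = 0.008422, so 15.6 × 0.008422 = 0.1314 mR/h.
Dose = rate × time = 0.1314 mR/h × 3.600 h = 0.4730 mR.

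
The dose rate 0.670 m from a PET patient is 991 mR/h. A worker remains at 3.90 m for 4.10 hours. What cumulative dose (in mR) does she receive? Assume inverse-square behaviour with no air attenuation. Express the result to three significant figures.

120 mR

Since intensity falls as 1/r², rate at 3.90 m:
(0.670/3.90)² = 0.02951, so 991 × 0.02951 = 29.24 mR/h.
Dose = rate × time = 29.24 mR/h × 4.100 h = 119.9 mR.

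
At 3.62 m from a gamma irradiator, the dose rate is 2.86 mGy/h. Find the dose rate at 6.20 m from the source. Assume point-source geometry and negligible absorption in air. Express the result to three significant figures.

0.975 mGy/h

Applying the 1/r² law, the rate at 6.20 m is
2.86 × (3.62/6.20)² = 2.86 × 0.3409 = 0.9750 mGy/h.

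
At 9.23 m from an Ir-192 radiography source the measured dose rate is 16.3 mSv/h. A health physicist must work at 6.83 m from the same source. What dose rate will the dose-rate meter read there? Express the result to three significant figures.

Using I₁d₁² = I₂d₂², scaling from 9.23 m to 6.83 m:
16.3 × (9.23/6.83)² = 16.3 × 1.826 = 29.76 mSv/h.

29.8 mSv/h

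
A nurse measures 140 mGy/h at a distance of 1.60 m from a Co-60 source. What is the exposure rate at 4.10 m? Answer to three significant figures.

Intensity scales as (d₁/d₂)², so the rate at 4.10 m is
140 × (1.60/4.10)² = 140 × 0.1523 = 21.32 mGy/h.

21.3 mGy/h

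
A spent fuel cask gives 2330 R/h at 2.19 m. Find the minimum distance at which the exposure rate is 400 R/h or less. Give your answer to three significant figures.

Intensity scales as (d₁/d₂)², so d₂ = d₁·√(I₁/I₂).
I₁/I₂ = 2330/400 = 5.825, so d₂ = 2.19 × √5.825 = 5.286 m.

5.29 m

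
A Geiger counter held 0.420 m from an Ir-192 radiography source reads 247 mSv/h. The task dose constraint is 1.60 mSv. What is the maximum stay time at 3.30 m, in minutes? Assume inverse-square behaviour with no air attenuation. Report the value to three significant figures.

Intensity scales as (d₁/d₂)², so rate at 3.30 m:
(0.420/3.30)² = 0.01620, so 247 × 0.01620 = 4.001 mSv/h.
Stay time = 1.60 mSv ÷ 4.001 mSv/h = 0.3999 h = 23.99 min.

24.0 min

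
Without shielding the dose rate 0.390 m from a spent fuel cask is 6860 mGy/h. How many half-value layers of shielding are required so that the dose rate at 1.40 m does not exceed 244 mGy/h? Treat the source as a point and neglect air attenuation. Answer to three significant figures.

1.13 half-value layers

At 1.40 m, distance alone gives (0.390/1.40)² = 0.07760, so 6860 × 0.07760 = 532.3 mGy/h.
Further attenuation needed: 532.3/244 = 2.182.
n = log₂(2.182) = 1.126 half-value layers.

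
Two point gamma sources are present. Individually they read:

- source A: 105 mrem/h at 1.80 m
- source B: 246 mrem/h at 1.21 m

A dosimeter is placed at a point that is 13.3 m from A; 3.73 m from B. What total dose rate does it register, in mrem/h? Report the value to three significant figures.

27.8 mrem/h

Each source contributes Iᵢ·(dᵢ/rᵢ)²; contributions add.
A: 105 × (1.80/13.3)² = 1.923 mrem/h
B: 246 × (1.21/3.73)² = 25.89 mrem/h
Total = 1.923 + 25.89 = 27.81 mrem/h.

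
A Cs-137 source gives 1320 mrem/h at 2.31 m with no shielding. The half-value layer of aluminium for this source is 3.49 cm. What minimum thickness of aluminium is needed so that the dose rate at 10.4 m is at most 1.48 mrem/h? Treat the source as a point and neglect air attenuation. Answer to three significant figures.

19.1 cm

At 10.4 m, distance alone gives 1320 × (2.31/10.4)² = 1320 × 0.04934 = 65.13 mrem/h.
Further attenuation needed: 65.13/1.48 = 44.01.
n = log₂(44.01) = 5.460 half-value layers.
Thickness = 5.460 × 3.49 cm = 19.06 cm.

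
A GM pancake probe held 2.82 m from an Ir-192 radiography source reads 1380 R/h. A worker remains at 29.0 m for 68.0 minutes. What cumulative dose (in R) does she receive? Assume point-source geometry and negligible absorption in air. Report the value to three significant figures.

Applying the 1/r² law, rate at 29.0 m:
1380 × (2.82/29.0)² = 1380 × 0.009456 = 13.05 R/h.
Dose = rate × time = 13.05 R/h × 1.133 h = 14.79 R.

14.8 R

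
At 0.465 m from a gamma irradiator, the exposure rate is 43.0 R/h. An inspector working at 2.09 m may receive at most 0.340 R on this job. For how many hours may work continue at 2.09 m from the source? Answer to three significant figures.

By the inverse-square law, rate at 2.09 m:
43.0 × (0.465/2.09)² = 43.0 × 0.04950 = 2.129 R/h.
Stay time = 0.340 R ÷ 2.129 R/h = 0.1597 h.

0.160 h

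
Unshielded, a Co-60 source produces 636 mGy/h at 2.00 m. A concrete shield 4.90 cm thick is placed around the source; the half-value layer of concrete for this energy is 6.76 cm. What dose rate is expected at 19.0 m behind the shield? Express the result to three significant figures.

4.26 mGy/h

Distance alone: (2.00/19.0)² = 0.01108, so 636 × 0.01108 = 7.047 mGy/h.
Shield: 4.90/6.76 = 0.7249 half-value layers → attenuation 2^(−0.7249) = 0.6050.
Combined: 7.047 × 0.6050 = 4.263 mGy/h.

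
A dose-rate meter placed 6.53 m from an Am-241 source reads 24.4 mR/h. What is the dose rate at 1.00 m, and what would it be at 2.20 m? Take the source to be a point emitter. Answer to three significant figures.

Applying the 1/r² law,
At 1.00 m: (6.53/1.00)² = 42.64, so 24.4 × 42.64 = 1040 mR/h
At 2.20 m: 1040 × (1.00/2.20)² = 1040 × 0.2066 = 214.9 mR/h.

1040 mR/h; 215 mR/h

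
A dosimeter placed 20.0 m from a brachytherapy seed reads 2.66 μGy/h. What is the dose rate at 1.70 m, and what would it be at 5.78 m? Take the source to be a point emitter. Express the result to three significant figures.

368 μGy/h; 31.8 μGy/h

Since intensity falls as 1/r²,
At 1.70 m: (20.0/1.70)² = 138.4, so 2.66 × 138.4 = 368.1 μGy/h
At 5.78 m: 368.1 × (1.70/5.78)² = 368.1 × 0.08651 = 31.84 μGy/h.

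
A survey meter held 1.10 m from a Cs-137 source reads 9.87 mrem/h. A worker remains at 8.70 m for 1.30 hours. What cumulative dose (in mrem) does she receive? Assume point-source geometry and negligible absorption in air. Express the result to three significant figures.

0.205 mrem

By the inverse-square law, rate at 8.70 m:
(1.10/8.70)² = 0.01599, so 9.87 × 0.01599 = 0.1578 mrem/h.
Dose = rate × time = 0.1578 mrem/h × 1.300 h = 0.2051 mrem.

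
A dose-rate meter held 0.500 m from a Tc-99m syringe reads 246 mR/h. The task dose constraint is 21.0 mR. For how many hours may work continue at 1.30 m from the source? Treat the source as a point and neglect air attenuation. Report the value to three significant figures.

By the inverse-square law, rate at 1.30 m:
246 × (0.500/1.30)² = 246 × 0.1479 = 36.38 mR/h.
Stay time = 21.0 mR ÷ 36.38 mR/h = 0.5772 h.

0.577 h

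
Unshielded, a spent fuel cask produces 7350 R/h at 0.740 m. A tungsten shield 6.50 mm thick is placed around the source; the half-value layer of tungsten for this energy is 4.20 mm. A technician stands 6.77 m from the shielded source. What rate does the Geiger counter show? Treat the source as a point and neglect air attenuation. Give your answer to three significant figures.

30.0 R/h

Distance alone: 7350 × (0.740/6.77)² = 7350 × 0.01195 = 87.83 R/h.
Shield: 6.50/4.20 = 1.548 half-value layers → attenuation 2^(−1.548) = 0.3420.
Combined: 87.83 × 0.3420 = 30.04 R/h.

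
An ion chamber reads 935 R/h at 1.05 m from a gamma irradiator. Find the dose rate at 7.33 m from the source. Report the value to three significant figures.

Since intensity falls as 1/r², the rate at 7.33 m is
(1.05/7.33)² = 0.02052, so 935 × 0.02052 = 19.19 R/h.

19.2 R/h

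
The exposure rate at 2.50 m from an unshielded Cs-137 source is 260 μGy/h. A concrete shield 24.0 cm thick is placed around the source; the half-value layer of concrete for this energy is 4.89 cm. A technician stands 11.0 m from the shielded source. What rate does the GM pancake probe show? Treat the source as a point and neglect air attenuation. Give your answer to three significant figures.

0.447 μGy/h

Distance alone: 260 × (2.50/11.0)² = 260 × 0.05165 = 13.43 μGy/h.
Shield: 24.0/4.89 = 4.908 half-value layers → attenuation 2^(−4.908) = 0.03331.
Combined: 13.43 × 0.03331 = 0.4474 μGy/h.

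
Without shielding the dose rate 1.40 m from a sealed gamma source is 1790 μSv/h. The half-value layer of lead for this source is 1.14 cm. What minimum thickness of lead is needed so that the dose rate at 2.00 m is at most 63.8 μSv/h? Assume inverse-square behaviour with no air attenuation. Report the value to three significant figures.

At 2.00 m, distance alone gives (1.40/2.00)² = 0.4900, so 1790 × 0.4900 = 877.1 μSv/h.
Further attenuation needed: 877.1/63.8 = 13.75.
n = log₂(13.75) = 3.781 half-value layers.
Thickness = 3.781 × 1.14 cm = 4.310 cm.

4.31 cm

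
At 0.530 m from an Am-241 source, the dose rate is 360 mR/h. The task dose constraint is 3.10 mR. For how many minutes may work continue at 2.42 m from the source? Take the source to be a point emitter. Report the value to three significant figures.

10.8 min

By the inverse-square law, rate at 2.42 m:
(0.530/2.42)² = 0.04796, so 360 × 0.04796 = 17.27 mR/h.
Stay time = 3.10 mR ÷ 17.27 mR/h = 0.1795 h = 10.77 min.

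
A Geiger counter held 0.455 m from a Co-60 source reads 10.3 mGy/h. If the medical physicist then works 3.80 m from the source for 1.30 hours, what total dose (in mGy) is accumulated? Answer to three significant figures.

Since intensity falls as 1/r², rate at 3.80 m:
10.3 × (0.455/3.80)² = 10.3 × 0.01434 = 0.1477 mGy/h.
Dose = rate × time = 0.1477 mGy/h × 1.300 h = 0.1920 mGy.

0.192 mGy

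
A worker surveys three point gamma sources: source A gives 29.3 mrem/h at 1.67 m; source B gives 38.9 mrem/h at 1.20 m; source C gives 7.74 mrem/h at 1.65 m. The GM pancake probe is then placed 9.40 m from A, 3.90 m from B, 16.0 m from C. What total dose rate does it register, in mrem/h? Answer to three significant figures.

4.69 mrem/h

By superposition, sum each source's inverse-square contribution:
A: 29.3 × (1.67/9.40)² = 0.9248 mrem/h
B: 38.9 × (1.20/3.90)² = 3.683 mrem/h
C: 7.74 × (1.65/16.0)² = 0.08231 mrem/h
Total = 0.9248 + 3.683 + 0.08231 = 4.690 mrem/h.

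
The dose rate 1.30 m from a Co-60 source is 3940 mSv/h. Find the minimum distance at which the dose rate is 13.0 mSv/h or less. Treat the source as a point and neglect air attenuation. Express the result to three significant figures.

Applying the 1/r² law, d₂ = d₁·√(I₁/I₂).
I₁/I₂ = 3940/13.0 = 303.1, so d₂ = 1.30 × √303.1 = 22.63 m.

22.6 m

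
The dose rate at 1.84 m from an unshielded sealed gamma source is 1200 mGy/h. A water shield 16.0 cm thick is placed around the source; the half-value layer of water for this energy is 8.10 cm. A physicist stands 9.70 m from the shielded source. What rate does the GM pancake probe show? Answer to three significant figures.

Distance alone: 1200 × (1.84/9.70)² = 1200 × 0.03598 = 43.18 mGy/h.
Shield: 16.0/8.10 = 1.975 half-value layers → attenuation 2^(−1.975) = 0.2544.
Combined: 43.18 × 0.2544 = 10.98 mGy/h.

11.0 mGy/h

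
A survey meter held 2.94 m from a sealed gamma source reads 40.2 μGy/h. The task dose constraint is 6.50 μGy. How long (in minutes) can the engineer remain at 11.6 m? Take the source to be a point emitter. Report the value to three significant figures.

Applying the 1/r² law, rate at 11.6 m:
40.2 × (2.94/11.6)² = 40.2 × 0.06424 = 2.582 μGy/h.
Stay time = 6.50 μGy ÷ 2.582 μGy/h = 2.517 h = 151.0 min.

151 min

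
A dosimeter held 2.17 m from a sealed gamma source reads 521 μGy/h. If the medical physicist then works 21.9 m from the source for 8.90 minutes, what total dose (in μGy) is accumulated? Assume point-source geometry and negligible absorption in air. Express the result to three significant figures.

Intensity scales as (d₁/d₂)², so rate at 21.9 m:
521 × (2.17/21.9)² = 521 × 0.009818 = 5.115 μGy/h.
Dose = rate × time = 5.115 μGy/h × 0.1483 h = 0.7586 μGy.

0.759 μGy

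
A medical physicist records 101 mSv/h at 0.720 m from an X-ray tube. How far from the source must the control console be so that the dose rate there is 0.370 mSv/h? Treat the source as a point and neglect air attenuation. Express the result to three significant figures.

11.9 m

Since intensity falls as 1/r², d₂ = d₁·√(I₁/I₂).
I₁/I₂ = 101/0.370 = 273.0, so d₂ = 0.720 × √273.0 = 11.90 m.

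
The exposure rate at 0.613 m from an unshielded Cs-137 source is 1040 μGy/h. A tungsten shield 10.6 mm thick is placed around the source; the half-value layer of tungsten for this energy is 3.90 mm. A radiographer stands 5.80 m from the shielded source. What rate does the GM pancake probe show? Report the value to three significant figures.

Distance alone: (0.613/5.80)² = 0.01117, so 1040 × 0.01117 = 11.62 μGy/h.
Shield: 10.6/3.90 = 2.718 half-value layers → attenuation 2^(−2.718) = 0.1520.
Combined: 11.62 × 0.1520 = 1.766 μGy/h.

1.77 μGy/h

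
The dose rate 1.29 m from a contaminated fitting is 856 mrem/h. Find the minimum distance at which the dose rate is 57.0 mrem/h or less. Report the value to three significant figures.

Applying the 1/r² law, d₂ = d₁·√(I₁/I₂).
I₁/I₂ = 856/57.0 = 15.02, so d₂ = 1.29 × √15.02 = 4.999 m.

5.00 m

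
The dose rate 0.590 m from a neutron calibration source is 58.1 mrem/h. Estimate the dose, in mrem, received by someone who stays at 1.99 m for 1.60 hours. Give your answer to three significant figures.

8.17 mrem

Using I₁d₁² = I₂d₂², rate at 1.99 m:
58.1 × (0.590/1.99)² = 58.1 × 0.08790 = 5.107 mrem/h.
Dose = rate × time = 5.107 mrem/h × 1.600 h = 8.171 mrem.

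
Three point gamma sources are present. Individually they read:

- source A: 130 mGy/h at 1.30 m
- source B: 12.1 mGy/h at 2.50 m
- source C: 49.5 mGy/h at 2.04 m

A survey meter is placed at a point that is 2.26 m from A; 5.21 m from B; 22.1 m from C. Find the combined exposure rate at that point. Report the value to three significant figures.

46.2 mGy/h

By superposition, sum each source's inverse-square contribution:
A: 130 × (1.30/2.26)² = 43.01 mGy/h
B: 12.1 × (2.50/5.21)² = 2.786 mGy/h
C: 49.5 × (2.04/22.1)² = 0.4218 mGy/h
Total = 43.01 + 2.786 + 0.4218 = 46.22 mGy/h.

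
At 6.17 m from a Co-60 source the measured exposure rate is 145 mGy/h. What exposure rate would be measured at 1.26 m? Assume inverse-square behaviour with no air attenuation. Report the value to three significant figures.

Since intensity falls as 1/r², scaling from 6.17 m to 1.26 m:
(6.17/1.26)² = 23.98, so 145 × 23.98 = 3477 mGy/h.

3480 mGy/h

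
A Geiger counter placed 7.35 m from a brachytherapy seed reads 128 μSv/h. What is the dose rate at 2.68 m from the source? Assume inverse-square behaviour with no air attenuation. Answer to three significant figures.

Using I₁d₁² = I₂d₂², scaling from 7.35 m to 2.68 m:
128 × (7.35/2.68)² = 128 × 7.522 = 962.8 μSv/h.

963 μSv/h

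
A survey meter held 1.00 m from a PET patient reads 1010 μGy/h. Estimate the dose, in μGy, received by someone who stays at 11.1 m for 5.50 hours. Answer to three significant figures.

Intensity scales as (d₁/d₂)², so rate at 11.1 m:
1010 × (1.00/11.1)² = 1010 × 0.008116 = 8.197 μGy/h.
Dose = rate × time = 8.197 μGy/h × 5.500 h = 45.08 μGy.

45.1 μGy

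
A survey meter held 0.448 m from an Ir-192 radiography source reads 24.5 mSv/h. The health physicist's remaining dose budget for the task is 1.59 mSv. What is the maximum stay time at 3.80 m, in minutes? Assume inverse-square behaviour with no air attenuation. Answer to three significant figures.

Intensity scales as (d₁/d₂)², so rate at 3.80 m:
(0.448/3.80)² = 0.01390, so 24.5 × 0.01390 = 0.3405 mSv/h.
Stay time = 1.59 mSv ÷ 0.3405 mSv/h = 4.670 h = 280.2 min.

280 min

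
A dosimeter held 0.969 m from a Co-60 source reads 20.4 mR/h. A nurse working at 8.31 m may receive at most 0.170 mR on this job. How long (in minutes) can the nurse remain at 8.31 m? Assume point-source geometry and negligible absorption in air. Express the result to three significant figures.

Since intensity falls as 1/r², rate at 8.31 m:
(0.969/8.31)² = 0.01360, so 20.4 × 0.01360 = 0.2774 mR/h.
Stay time = 0.170 mR ÷ 0.2774 mR/h = 0.6128 h = 36.77 min.

36.8 min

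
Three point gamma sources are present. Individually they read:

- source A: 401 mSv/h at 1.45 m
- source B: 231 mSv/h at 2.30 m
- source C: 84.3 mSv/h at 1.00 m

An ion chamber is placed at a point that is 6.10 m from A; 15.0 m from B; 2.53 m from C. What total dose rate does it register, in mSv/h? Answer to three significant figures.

41.3 mSv/h

By superposition, sum each source's inverse-square contribution:
A: 401 × (1.45/6.10)² = 22.66 mSv/h
B: 231 × (2.30/15.0)² = 5.431 mSv/h
C: 84.3 × (1.00/2.53)² = 13.17 mSv/h
Total = 22.66 + 5.431 + 13.17 = 41.26 mSv/h.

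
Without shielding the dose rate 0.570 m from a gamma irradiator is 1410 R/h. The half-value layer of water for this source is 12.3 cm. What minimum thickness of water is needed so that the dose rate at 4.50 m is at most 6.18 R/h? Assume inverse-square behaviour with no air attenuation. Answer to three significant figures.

23.0 cm

At 4.50 m, distance alone gives 1410 × (0.570/4.50)² = 1410 × 0.01604 = 22.62 R/h.
Further attenuation needed: 22.62/6.18 = 3.660.
n = log₂(3.660) = 1.872 half-value layers.
Thickness = 1.872 × 12.3 cm = 23.03 cm.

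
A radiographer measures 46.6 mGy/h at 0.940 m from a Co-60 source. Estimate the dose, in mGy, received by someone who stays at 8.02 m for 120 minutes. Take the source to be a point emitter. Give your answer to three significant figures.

1.28 mGy

Applying the 1/r² law, rate at 8.02 m:
46.6 × (0.940/8.02)² = 46.6 × 0.01374 = 0.6403 mGy/h.
Dose = rate × time = 0.6403 mGy/h × 2.000 h = 1.281 mGy.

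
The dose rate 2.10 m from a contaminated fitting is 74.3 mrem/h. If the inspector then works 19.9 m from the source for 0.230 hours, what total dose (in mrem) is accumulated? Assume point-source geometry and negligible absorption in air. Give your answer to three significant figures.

By the inverse-square law, rate at 19.9 m:
74.3 × (2.10/19.9)² = 74.3 × 0.01114 = 0.8277 mrem/h.
Dose = rate × time = 0.8277 mrem/h × 0.2300 h = 0.1904 mrem.

0.190 mrem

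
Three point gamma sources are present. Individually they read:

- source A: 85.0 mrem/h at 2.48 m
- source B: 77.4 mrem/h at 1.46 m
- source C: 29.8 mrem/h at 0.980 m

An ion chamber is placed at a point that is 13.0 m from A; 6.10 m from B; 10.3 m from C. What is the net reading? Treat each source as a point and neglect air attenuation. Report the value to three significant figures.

7.80 mrem/h

By superposition, sum each source's inverse-square contribution:
A: 85.0 × (2.48/13.0)² = 3.093 mrem/h
B: 77.4 × (1.46/6.10)² = 4.434 mrem/h
C: 29.8 × (0.980/10.3)² = 0.2698 mrem/h
Total = 3.093 + 4.434 + 0.2698 = 7.797 mrem/h.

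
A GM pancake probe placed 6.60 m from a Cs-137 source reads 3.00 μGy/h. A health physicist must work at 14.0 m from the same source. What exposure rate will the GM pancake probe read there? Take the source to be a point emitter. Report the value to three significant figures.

0.667 μGy/h

Intensity scales as (d₁/d₂)², so scaling from 6.60 m to 14.0 m:
(6.60/14.0)² = 0.2222, so 3.00 × 0.2222 = 0.6666 μGy/h.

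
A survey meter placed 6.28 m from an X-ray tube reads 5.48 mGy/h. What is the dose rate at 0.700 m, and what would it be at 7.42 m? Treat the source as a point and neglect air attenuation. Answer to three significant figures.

Using I₁d₁² = I₂d₂²,
At 0.700 m: (6.28/0.700)² = 80.49, so 5.48 × 80.49 = 441.1 mGy/h
At 7.42 m: 441.1 × (0.700/7.42)² = 441.1 × 0.008900 = 3.926 mGy/h.

441 mGy/h; 3.93 mGy/h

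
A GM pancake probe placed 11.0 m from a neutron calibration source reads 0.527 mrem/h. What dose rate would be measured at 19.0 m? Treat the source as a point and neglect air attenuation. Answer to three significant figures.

Since intensity falls as 1/r², scaling from 11.0 m to 19.0 m:
0.527 × (11.0/19.0)² = 0.527 × 0.3352 = 0.1767 mrem/h.

0.177 mrem/h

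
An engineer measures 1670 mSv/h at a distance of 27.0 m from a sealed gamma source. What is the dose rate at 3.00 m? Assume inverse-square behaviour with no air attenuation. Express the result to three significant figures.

Using I₁d₁² = I₂d₂², the rate at 3.00 m is
(27.0/3.00)² = 81.00, so 1670 × 81.00 = 135300 mSv/h.

135000 mSv/h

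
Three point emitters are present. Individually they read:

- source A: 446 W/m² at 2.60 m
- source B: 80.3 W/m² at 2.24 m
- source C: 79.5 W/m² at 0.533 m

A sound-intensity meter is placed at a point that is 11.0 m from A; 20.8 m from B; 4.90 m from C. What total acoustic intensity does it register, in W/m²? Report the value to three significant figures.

By superposition, sum each source's inverse-square contribution:
A: 446 × (2.60/11.0)² = 24.92 W/m²
B: 80.3 × (2.24/20.8)² = 0.9313 W/m²
C: 79.5 × (0.533/4.90)² = 0.9407 W/m²
Total = 24.92 + 0.9313 + 0.9407 = 26.79 W/m².

26.8 W/m²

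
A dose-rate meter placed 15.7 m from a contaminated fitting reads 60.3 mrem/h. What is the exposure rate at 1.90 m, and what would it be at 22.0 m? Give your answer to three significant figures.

Applying the 1/r² law,
At 1.90 m: 60.3 × (15.7/1.90)² = 60.3 × 68.28 = 4117 mrem/h
At 22.0 m: 4117 × (1.90/22.0)² = 4117 × 0.007459 = 30.71 mrem/h.

4120 mrem/h; 30.7 mrem/h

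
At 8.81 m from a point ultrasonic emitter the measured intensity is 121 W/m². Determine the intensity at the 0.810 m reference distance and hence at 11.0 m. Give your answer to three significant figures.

Since intensity falls as 1/r²,
At 0.810 m: (8.81/0.810)² = 118.3, so 121 × 118.3 = 14310 W/m²
At 11.0 m: (0.810/11.0)² = 0.005422, so 14310 × 0.005422 = 77.59 W/m².

14300 W/m²; 77.6 W/m²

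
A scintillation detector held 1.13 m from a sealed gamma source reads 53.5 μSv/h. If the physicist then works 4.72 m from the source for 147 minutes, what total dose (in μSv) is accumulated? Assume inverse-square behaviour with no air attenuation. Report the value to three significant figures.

7.51 μSv

By the inverse-square law, rate at 4.72 m:
(1.13/4.72)² = 0.05732, so 53.5 × 0.05732 = 3.067 μSv/h.
Dose = rate × time = 3.067 μSv/h × 2.450 h = 7.514 μSv.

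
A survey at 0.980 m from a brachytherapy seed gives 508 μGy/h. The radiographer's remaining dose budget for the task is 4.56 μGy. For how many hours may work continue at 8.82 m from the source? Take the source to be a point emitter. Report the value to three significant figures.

0.727 h

Intensity scales as (d₁/d₂)², so rate at 8.82 m:
508 × (0.980/8.82)² = 508 × 0.01235 = 6.274 μGy/h.
Stay time = 4.56 μGy ÷ 6.274 μGy/h = 0.7268 h.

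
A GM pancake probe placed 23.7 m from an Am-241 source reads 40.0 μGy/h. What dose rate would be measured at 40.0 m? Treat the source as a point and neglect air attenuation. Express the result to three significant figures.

14.0 μGy/h

By the inverse-square law, scaling from 23.7 m to 40.0 m:
(23.7/40.0)² = 0.3511, so 40.0 × 0.3511 = 14.04 μGy/h.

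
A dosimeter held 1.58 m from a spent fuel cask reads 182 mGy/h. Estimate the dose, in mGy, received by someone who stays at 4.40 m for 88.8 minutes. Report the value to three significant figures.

By the inverse-square law, rate at 4.40 m:
182 × (1.58/4.40)² = 182 × 0.1289 = 23.46 mGy/h.
Dose = rate × time = 23.46 mGy/h × 1.480 h = 34.72 mGy.

34.7 mGy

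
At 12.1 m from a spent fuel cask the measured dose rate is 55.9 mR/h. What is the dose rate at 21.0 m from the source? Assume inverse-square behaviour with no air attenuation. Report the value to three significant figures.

18.6 mR/h

Intensity scales as (d₁/d₂)², so scaling from 12.1 m to 21.0 m:
(12.1/21.0)² = 0.3320, so 55.9 × 0.3320 = 18.56 mR/h.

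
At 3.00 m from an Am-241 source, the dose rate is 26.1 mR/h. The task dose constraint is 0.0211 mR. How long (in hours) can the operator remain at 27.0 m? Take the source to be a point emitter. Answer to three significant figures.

0.0655 h

Using I₁d₁² = I₂d₂², rate at 27.0 m:
(3.00/27.0)² = 0.01235, so 26.1 × 0.01235 = 0.3223 mR/h.
Stay time = 0.0211 mR ÷ 0.3223 mR/h = 0.06547 h.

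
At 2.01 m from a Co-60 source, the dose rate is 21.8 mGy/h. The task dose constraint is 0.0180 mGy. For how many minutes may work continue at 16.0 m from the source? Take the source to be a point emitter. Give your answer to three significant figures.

Intensity scales as (d₁/d₂)², so rate at 16.0 m:
(2.01/16.0)² = 0.01578, so 21.8 × 0.01578 = 0.3440 mGy/h.
Stay time = 0.0180 mGy ÷ 0.3440 mGy/h = 0.05233 h = 3.140 min.

3.14 min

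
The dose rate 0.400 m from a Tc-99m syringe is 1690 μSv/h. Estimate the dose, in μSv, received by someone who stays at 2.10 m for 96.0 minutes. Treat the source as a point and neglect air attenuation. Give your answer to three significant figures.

By the inverse-square law, rate at 2.10 m:
(0.400/2.10)² = 0.03628, so 1690 × 0.03628 = 61.31 μSv/h.
Dose = rate × time = 61.31 μSv/h × 1.600 h = 98.10 μSv.

98.1 μSv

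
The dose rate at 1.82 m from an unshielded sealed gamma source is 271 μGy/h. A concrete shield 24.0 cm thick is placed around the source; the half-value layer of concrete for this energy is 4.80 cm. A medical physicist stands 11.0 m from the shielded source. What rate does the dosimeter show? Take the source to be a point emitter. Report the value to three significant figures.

Distance alone: 271 × (1.82/11.0)² = 271 × 0.02738 = 7.420 μGy/h.
Shield: 24.0/4.80 = 5.000 half-value layers → attenuation 2^(−5.000) = 0.03125.
Combined: 7.420 × 0.03125 = 0.2319 μGy/h.

0.232 μGy/h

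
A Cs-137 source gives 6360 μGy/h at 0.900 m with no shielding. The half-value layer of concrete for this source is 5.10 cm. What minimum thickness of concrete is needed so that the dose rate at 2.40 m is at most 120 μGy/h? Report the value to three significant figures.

14.8 cm

At 2.40 m, distance alone gives (0.900/2.40)² = 0.1406, so 6360 × 0.1406 = 894.2 μGy/h.
Further attenuation needed: 894.2/120 = 7.452.
n = log₂(7.452) = 2.898 half-value layers.
Thickness = 2.898 × 5.10 cm = 14.78 cm.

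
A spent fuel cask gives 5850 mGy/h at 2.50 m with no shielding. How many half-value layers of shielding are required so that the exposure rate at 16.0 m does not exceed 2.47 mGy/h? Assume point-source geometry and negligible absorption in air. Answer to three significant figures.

At 16.0 m, distance alone gives (2.50/16.0)² = 0.02441, so 5850 × 0.02441 = 142.8 mGy/h.
Further attenuation needed: 142.8/2.47 = 57.81.
n = log₂(57.81) = 5.853 half-value layers.

5.85 half-value layers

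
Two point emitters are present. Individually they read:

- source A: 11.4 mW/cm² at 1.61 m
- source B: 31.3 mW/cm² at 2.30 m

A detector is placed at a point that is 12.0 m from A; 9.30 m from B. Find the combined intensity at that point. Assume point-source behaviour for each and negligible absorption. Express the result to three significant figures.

2.12 mW/cm²

By superposition, sum each source's inverse-square contribution:
A: 11.4 × (1.61/12.0)² = 0.2052 mW/cm²
B: 31.3 × (2.30/9.30)² = 1.914 mW/cm²
Total = 0.2052 + 1.914 = 2.119 mW/cm².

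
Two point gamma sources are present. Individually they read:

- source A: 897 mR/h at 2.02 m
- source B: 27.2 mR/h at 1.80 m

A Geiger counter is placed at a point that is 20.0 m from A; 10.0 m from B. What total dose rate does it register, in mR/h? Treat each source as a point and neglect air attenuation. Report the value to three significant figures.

10.0 mR/h

Each source contributes Iᵢ·(dᵢ/rᵢ)²; contributions add.
A: 897 × (2.02/20.0)² = 9.150 mR/h
B: 27.2 × (1.80/10.0)² = 0.8813 mR/h
Total = 9.150 + 0.8813 = 10.03 mR/h.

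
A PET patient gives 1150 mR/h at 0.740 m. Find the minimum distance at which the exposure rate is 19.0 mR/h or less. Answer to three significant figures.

Using I₁d₁² = I₂d₂², d₂ = d₁·√(I₁/I₂).
I₁/I₂ = 1150/19.0 = 60.53, so d₂ = 0.740 × √60.53 = 5.757 m.

5.76 m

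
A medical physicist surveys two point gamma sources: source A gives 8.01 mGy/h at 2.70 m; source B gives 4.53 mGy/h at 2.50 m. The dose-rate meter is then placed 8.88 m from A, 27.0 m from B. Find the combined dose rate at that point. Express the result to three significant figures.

0.779 mGy/h

By superposition, sum each source's inverse-square contribution:
A: 8.01 × (2.70/8.88)² = 0.7405 mGy/h
B: 4.53 × (2.50/27.0)² = 0.03884 mGy/h
Total = 0.7405 + 0.03884 = 0.7793 mGy/h.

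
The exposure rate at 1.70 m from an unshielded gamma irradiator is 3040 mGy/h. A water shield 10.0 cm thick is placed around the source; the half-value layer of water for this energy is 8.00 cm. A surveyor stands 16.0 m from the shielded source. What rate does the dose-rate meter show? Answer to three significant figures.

Distance alone: 3040 × (1.70/16.0)² = 3040 × 0.01129 = 34.32 mGy/h.
Shield: 10.0/8.00 = 1.250 half-value layers → attenuation 2^(−1.250) = 0.4204.
Combined: 34.32 × 0.4204 = 14.43 mGy/h.

14.4 mGy/h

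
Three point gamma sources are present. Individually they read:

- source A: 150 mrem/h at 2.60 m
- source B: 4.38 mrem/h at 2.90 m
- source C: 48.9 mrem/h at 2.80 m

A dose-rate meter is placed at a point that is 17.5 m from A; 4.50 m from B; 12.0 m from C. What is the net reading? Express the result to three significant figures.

7.79 mrem/h

Each source contributes Iᵢ·(dᵢ/rᵢ)²; contributions add.
A: 150 × (2.60/17.5)² = 3.311 mrem/h
B: 4.38 × (2.90/4.50)² = 1.819 mrem/h
C: 48.9 × (2.80/12.0)² = 2.662 mrem/h
Total = 3.311 + 1.819 + 2.662 = 7.792 mrem/h.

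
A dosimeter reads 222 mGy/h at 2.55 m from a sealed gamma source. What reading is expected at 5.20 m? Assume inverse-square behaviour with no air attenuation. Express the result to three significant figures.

53.4 mGy/h

Since intensity falls as 1/r², the rate at 5.20 m is
222 × (2.55/5.20)² = 222 × 0.2405 = 53.39 mGy/h.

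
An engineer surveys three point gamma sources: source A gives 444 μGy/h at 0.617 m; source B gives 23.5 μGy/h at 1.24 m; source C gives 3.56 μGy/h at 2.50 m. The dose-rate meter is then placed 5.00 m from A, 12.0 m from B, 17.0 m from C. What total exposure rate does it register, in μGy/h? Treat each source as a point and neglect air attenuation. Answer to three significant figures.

Each source contributes Iᵢ·(dᵢ/rᵢ)²; contributions add.
A: 444 × (0.617/5.00)² = 6.761 μGy/h
B: 23.5 × (1.24/12.0)² = 0.2509 μGy/h
C: 3.56 × (2.50/17.0)² = 0.07699 μGy/h
Total = 6.761 + 0.2509 + 0.07699 = 7.089 μGy/h.

7.09 μGy/h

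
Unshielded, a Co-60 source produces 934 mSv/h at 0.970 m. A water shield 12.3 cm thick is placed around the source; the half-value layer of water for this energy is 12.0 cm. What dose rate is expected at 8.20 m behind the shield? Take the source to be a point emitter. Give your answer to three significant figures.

Distance alone: (0.970/8.20)² = 0.01399, so 934 × 0.01399 = 13.07 mSv/h.
Shield: 12.3/12.0 = 1.025 half-value layers → attenuation 2^(−1.025) = 0.4914.
Combined: 13.07 × 0.4914 = 6.423 mSv/h.

6.42 mSv/h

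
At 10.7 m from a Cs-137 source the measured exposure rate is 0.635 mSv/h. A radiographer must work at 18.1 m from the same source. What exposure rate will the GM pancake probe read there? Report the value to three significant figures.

0.222 mSv/h

Since intensity falls as 1/r², scaling from 10.7 m to 18.1 m:
(10.7/18.1)² = 0.3495, so 0.635 × 0.3495 = 0.2219 mSv/h.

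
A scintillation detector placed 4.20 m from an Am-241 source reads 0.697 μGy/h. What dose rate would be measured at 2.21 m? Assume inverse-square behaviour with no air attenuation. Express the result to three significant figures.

2.52 μGy/h

By the inverse-square law, scaling from 4.20 m to 2.21 m:
(4.20/2.21)² = 3.612, so 0.697 × 3.612 = 2.518 μGy/h.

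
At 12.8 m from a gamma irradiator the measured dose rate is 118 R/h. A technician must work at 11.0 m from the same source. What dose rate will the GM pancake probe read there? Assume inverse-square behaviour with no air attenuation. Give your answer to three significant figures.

160 R/h

By the inverse-square law, scaling from 12.8 m to 11.0 m:
118 × (12.8/11.0)² = 118 × 1.354 = 159.8 R/h.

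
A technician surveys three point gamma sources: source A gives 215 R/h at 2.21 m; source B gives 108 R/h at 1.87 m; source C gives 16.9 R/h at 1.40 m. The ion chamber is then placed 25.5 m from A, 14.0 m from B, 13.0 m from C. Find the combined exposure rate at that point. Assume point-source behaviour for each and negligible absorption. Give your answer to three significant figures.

By superposition, sum each source's inverse-square contribution:
A: 215 × (2.21/25.5)² = 1.615 R/h
B: 108 × (1.87/14.0)² = 1.927 R/h
C: 16.9 × (1.40/13.0)² = 0.1960 R/h
Total = 1.615 + 1.927 + 0.1960 = 3.738 R/h.

3.74 R/h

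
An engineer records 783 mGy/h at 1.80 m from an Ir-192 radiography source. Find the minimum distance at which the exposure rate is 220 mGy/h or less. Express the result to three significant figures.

3.40 m

Intensity scales as (d₁/d₂)², so d₂ = d₁·√(I₁/I₂).
I₁/I₂ = 783/220 = 3.559, so d₂ = 1.80 × √3.559 = 3.396 m.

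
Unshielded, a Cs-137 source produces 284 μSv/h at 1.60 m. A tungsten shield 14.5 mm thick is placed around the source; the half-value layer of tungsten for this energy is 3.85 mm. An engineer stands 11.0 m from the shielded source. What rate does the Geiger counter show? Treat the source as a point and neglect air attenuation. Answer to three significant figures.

Distance alone: 284 × (1.60/11.0)² = 284 × 0.02116 = 6.009 μSv/h.
Shield: 14.5/3.85 = 3.766 half-value layers → attenuation 2^(−3.766) = 0.07351.
Combined: 6.009 × 0.07351 = 0.4417 μSv/h.

0.442 μSv/h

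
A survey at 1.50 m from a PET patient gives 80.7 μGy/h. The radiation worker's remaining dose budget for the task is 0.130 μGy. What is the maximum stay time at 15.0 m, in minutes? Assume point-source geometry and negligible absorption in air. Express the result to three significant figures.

By the inverse-square law, rate at 15.0 m:
80.7 × (1.50/15.0)² = 80.7 × 0.01000 = 0.8070 μGy/h.
Stay time = 0.130 μGy ÷ 0.8070 μGy/h = 0.1611 h = 9.666 min.

9.67 min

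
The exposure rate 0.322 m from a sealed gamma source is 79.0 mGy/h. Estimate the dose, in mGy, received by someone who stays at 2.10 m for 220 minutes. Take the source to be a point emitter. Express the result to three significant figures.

6.81 mGy

Applying the 1/r² law, rate at 2.10 m:
79.0 × (0.322/2.10)² = 79.0 × 0.02351 = 1.857 mGy/h.
Dose = rate × time = 1.857 mGy/h × 3.667 h = 6.810 mGy.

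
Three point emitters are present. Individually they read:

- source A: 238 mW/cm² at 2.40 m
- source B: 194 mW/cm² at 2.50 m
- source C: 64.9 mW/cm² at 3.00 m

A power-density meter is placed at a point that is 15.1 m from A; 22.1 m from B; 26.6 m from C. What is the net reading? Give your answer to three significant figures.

Each source contributes Iᵢ·(dᵢ/rᵢ)²; contributions add.
A: 238 × (2.40/15.1)² = 6.012 mW/cm²
B: 194 × (2.50/22.1)² = 2.483 mW/cm²
C: 64.9 × (3.00/26.6)² = 0.8255 mW/cm²
Total = 6.012 + 2.483 + 0.8255 = 9.320 mW/cm².

9.32 mW/cm²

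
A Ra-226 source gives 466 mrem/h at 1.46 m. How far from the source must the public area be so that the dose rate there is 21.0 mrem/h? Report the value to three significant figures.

Applying the 1/r² law, d₂ = d₁·√(I₁/I₂).
I₁/I₂ = 466/21.0 = 22.19, so d₂ = 1.46 × √22.19 = 6.878 m.

6.88 m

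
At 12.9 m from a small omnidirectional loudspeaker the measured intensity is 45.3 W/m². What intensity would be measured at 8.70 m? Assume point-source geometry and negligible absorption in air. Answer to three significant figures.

Using I₁d₁² = I₂d₂², scaling from 12.9 m to 8.70 m:
(12.9/8.70)² = 2.199, so 45.3 × 2.199 = 99.61 W/m².

99.6 W/m²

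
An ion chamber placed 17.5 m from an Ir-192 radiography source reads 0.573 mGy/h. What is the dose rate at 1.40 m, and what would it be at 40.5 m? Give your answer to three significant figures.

Applying the 1/r² law,
At 1.40 m: (17.5/1.40)² = 156.2, so 0.573 × 156.2 = 89.50 mGy/h
At 40.5 m: 89.50 × (1.40/40.5)² = 89.50 × 0.001195 = 0.1070 mGy/h.

89.5 mGy/h; 0.107 mGy/h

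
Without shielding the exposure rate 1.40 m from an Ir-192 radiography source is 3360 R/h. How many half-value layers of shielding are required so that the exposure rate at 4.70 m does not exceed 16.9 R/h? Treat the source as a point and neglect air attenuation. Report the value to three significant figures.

At 4.70 m, distance alone gives 3360 × (1.40/4.70)² = 3360 × 0.08873 = 298.1 R/h.
Further attenuation needed: 298.1/16.9 = 17.64.
n = log₂(17.64) = 4.141 half-value layers.

4.14 half-value layers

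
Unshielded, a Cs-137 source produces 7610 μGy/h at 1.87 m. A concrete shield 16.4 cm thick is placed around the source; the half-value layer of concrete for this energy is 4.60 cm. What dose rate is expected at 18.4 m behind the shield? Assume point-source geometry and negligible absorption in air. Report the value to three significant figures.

Distance alone: 7610 × (1.87/18.4)² = 7610 × 0.01033 = 78.61 μGy/h.
Shield: 16.4/4.60 = 3.565 half-value layers → attenuation 2^(−3.565) = 0.08449.
Combined: 78.61 × 0.08449 = 6.642 μGy/h.

6.64 μGy/h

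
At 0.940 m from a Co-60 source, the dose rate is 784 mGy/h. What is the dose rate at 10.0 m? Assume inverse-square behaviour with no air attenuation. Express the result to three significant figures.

Using I₁d₁² = I₂d₂², the rate at 10.0 m is
(0.940/10.0)² = 0.008836, so 784 × 0.008836 = 6.927 mGy/h.

6.93 mGy/h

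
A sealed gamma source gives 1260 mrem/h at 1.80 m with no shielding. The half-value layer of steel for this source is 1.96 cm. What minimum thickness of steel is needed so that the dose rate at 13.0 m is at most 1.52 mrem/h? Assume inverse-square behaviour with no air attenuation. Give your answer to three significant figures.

7.82 cm

At 13.0 m, distance alone gives 1260 × (1.80/13.0)² = 1260 × 0.01917 = 24.15 mrem/h.
Further attenuation needed: 24.15/1.52 = 15.89.
n = log₂(15.89) = 3.990 half-value layers.
Thickness = 3.990 × 1.96 cm = 7.820 cm.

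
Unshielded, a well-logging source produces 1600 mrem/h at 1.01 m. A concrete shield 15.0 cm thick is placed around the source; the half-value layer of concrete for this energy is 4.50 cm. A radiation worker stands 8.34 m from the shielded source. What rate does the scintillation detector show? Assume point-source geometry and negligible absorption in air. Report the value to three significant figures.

Distance alone: (1.01/8.34)² = 0.01467, so 1600 × 0.01467 = 23.47 mrem/h.
Shield: 15.0/4.50 = 3.333 half-value layers → attenuation 2^(−3.333) = 0.09924.
Combined: 23.47 × 0.09924 = 2.329 mrem/h.

2.33 mrem/h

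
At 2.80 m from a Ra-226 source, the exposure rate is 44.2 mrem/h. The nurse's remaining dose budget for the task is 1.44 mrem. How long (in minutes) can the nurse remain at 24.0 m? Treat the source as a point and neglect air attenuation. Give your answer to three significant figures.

144 min

Using I₁d₁² = I₂d₂², rate at 24.0 m:
44.2 × (2.80/24.0)² = 44.2 × 0.01361 = 0.6016 mrem/h.
Stay time = 1.44 mrem ÷ 0.6016 mrem/h = 2.394 h = 143.6 min.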